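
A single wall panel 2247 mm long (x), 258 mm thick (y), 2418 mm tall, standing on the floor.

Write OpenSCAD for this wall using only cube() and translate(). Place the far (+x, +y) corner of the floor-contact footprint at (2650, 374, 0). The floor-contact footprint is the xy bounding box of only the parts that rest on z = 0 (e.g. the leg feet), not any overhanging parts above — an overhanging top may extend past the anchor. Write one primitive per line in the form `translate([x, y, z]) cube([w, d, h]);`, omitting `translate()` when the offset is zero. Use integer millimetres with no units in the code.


translate([403, 116, 0]) cube([2247, 258, 2418]);


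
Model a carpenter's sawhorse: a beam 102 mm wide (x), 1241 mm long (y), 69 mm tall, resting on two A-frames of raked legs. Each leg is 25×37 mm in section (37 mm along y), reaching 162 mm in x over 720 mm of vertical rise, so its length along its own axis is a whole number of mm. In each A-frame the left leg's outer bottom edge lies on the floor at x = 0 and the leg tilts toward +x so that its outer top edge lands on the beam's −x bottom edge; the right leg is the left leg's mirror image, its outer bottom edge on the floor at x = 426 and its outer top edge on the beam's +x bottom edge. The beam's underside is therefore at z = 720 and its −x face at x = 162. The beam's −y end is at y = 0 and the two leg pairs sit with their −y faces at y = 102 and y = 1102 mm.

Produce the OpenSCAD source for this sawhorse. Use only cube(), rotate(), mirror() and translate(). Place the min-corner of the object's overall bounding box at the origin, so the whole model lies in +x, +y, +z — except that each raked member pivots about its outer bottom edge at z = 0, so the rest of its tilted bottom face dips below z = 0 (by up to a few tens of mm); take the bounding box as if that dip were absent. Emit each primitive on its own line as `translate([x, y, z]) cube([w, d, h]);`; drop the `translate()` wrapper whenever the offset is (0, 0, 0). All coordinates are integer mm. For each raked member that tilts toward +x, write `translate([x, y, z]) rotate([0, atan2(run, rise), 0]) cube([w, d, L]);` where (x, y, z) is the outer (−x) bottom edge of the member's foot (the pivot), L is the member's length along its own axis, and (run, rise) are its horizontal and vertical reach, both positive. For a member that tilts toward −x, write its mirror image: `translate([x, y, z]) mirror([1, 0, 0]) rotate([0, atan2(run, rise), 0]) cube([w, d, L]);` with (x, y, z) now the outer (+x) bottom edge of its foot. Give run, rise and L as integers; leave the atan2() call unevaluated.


// leg length = √(162² + 720²) = 738
// right-leg outer foot x = 2·162 + 102 = 426
// beam min-corner = (162, 0, 720)
translate([162, 0, 720]) cube([102, 1241, 69]);
translate([0, 102, 0]) rotate([0, atan2(162, 720), 0]) cube([25, 37, 738]);
translate([426, 102, 0]) mirror([1, 0, 0]) rotate([0, atan2(162, 720), 0]) cube([25, 37, 738]);
translate([0, 1102, 0]) rotate([0, atan2(162, 720), 0]) cube([25, 37, 738]);
translate([426, 1102, 0]) mirror([1, 0, 0]) rotate([0, atan2(162, 720), 0]) cube([25, 37, 738]);


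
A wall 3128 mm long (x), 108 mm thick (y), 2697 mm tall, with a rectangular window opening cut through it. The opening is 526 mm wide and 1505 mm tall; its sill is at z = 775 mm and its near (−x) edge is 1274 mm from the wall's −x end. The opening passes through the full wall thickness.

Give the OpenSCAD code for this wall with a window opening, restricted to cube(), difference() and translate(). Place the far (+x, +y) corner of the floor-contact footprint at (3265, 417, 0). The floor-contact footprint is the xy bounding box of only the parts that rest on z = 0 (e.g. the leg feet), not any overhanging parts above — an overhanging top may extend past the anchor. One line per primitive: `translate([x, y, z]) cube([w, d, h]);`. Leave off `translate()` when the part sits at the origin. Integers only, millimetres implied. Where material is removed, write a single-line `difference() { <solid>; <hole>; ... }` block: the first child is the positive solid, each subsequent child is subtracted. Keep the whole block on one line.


difference() { translate([137, 309, 0]) cube([3128, 108, 2697]); translate([1411, 309, 775]) cube([526, 108, 1505]); }


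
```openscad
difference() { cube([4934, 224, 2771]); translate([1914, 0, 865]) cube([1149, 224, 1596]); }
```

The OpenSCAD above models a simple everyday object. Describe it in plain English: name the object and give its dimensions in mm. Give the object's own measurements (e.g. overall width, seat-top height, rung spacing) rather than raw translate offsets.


A wall 4934 mm long (x), 224 mm thick (y), 2771 mm tall, with a rectangular window opening cut through it. The opening is 1149 mm wide and 1596 mm tall; its sill is at z = 865 mm and its near (−x) edge is 1914 mm from the wall's −x end. The opening passes through the full wall thickness.


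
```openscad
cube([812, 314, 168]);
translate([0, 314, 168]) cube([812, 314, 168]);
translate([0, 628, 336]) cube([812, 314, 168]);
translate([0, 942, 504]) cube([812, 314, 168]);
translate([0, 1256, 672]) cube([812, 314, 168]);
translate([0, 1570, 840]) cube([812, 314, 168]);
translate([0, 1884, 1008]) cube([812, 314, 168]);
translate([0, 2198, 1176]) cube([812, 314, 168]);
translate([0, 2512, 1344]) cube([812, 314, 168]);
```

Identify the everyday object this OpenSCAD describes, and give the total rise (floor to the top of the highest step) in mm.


A staircase. The total rise is 1512 mm.

9 identical blocks, each offset up and back from the previous — a staircase. Each step is 168 mm tall and there are 9 of them, so the total rise is 9 × 168 = 1512 mm.


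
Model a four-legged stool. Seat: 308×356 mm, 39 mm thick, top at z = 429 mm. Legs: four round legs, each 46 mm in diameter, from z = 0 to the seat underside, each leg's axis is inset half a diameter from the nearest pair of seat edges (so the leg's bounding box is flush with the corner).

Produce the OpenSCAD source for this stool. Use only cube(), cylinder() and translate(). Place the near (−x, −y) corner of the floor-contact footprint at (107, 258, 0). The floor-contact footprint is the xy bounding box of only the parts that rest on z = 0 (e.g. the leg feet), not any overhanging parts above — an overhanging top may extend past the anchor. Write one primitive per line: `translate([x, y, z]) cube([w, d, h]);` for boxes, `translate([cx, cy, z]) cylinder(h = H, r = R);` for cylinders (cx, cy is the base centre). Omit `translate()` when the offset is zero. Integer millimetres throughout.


translate([107, 258, 390]) cube([308, 356, 39]);
translate([130, 281, 0]) cylinder(h = 390, r = 23);
translate([392, 281, 0]) cylinder(h = 390, r = 23);
translate([130, 591, 0]) cylinder(h = 390, r = 23);
translate([392, 591, 0]) cylinder(h = 390, r = 23);


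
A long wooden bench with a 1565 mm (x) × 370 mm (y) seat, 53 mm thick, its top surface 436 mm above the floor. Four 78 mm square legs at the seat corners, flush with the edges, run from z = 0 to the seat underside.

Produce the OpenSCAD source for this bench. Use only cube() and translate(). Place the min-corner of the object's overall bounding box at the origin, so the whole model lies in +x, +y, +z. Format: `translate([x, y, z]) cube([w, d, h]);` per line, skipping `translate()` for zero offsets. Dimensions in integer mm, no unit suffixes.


translate([0, 0, 383]) cube([1565, 370, 53]);
cube([78, 78, 383]);
translate([0, 292, 0]) cube([78, 78, 383]);
translate([1487, 0, 0]) cube([78, 78, 383]);
translate([1487, 292, 0]) cube([78, 78, 383]);


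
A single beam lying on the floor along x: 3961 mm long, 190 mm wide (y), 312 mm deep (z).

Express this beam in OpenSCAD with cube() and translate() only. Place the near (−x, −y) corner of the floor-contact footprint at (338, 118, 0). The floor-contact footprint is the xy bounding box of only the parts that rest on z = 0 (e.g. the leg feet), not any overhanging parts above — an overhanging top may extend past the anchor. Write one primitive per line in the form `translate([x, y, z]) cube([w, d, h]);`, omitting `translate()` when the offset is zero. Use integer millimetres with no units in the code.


translate([338, 118, 0]) cube([3961, 190, 312]);


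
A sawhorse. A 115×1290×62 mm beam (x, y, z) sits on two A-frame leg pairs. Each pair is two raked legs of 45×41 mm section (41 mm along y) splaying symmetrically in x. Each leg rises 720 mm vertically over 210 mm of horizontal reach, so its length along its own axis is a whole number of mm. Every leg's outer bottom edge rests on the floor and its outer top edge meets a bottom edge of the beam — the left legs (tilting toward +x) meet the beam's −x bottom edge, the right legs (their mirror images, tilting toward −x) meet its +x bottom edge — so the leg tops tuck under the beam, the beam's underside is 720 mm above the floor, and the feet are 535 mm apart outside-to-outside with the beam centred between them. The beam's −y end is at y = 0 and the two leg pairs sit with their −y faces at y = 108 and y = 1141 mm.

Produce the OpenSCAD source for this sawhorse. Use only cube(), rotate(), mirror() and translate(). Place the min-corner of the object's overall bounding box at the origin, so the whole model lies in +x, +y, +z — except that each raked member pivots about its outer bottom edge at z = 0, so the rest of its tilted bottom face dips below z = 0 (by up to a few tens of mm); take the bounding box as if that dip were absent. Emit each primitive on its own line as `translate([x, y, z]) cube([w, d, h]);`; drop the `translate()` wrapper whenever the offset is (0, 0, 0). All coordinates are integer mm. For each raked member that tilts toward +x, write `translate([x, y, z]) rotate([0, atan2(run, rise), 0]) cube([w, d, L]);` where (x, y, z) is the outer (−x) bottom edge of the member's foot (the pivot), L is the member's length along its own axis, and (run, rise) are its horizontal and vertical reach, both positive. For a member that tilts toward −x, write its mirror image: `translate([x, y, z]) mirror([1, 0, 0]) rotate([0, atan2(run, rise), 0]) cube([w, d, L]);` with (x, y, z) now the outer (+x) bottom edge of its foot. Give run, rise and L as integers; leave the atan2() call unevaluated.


translate([210, 0, 720]) cube([115, 1290, 62]);
translate([0, 108, 0]) rotate([0, atan2(210, 720), 0]) cube([45, 41, 750]);
translate([535, 108, 0]) mirror([1, 0, 0]) rotate([0, atan2(210, 720), 0]) cube([45, 41, 750]);
translate([0, 1141, 0]) rotate([0, atan2(210, 720), 0]) cube([45, 41, 750]);
translate([535, 1141, 0]) mirror([1, 0, 0]) rotate([0, atan2(210, 720), 0]) cube([45, 41, 750]);


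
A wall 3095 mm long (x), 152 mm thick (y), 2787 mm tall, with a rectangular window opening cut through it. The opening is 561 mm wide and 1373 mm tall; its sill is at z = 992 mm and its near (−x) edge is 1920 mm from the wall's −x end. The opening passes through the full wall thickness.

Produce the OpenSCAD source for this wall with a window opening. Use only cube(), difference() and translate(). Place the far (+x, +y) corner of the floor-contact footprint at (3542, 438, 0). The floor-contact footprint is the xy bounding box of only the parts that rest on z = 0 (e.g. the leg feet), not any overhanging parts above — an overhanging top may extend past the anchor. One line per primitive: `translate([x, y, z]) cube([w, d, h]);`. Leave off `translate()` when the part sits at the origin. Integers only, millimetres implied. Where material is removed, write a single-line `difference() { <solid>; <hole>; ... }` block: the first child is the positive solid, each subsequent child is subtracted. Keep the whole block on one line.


difference() { translate([447, 286, 0]) cube([3095, 152, 2787]); translate([2367, 286, 992]) cube([561, 152, 1373]); }


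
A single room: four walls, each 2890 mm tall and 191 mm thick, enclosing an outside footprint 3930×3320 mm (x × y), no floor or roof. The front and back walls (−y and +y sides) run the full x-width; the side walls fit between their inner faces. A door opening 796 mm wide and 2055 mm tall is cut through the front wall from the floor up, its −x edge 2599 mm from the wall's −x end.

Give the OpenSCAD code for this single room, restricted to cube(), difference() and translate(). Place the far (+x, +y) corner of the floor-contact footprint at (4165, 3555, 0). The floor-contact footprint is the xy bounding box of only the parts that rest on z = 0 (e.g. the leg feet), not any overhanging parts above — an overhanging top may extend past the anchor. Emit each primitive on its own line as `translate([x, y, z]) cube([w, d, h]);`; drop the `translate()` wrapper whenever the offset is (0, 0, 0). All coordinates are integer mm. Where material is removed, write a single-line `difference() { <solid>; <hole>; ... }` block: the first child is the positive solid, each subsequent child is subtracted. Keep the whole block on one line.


difference() { translate([235, 235, 0]) cube([3930, 191, 2890]); translate([2834, 235, 0]) cube([796, 191, 2055]); }
translate([235, 3364, 0]) cube([3930, 191, 2890]);
translate([235, 426, 0]) cube([191, 2938, 2890]);
translate([3974, 426, 0]) cube([191, 2938, 2890]);


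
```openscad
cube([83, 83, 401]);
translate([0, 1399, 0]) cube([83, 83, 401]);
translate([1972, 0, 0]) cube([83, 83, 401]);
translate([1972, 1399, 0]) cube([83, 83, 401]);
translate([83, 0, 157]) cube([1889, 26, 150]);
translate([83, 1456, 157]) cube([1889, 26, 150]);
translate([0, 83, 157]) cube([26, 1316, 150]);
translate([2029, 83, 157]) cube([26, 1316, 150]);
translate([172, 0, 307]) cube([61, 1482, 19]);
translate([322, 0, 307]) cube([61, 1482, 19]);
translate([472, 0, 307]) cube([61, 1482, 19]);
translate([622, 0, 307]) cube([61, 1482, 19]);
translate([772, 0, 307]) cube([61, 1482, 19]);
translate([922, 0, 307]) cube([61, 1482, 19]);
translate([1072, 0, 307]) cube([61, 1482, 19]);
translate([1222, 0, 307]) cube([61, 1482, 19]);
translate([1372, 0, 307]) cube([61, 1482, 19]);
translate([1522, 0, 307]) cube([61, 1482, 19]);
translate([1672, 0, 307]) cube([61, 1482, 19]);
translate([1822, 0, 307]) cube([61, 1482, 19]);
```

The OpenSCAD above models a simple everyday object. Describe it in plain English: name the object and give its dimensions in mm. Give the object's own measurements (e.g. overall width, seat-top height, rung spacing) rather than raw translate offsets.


A bed frame 2055 mm long (x) by 1482 mm wide (y). Four 83×83 mm corner posts, 401 mm tall, at the corners of the footprint. Four rails of 26 mm thickness and 150 mm height run between adjacent posts with their undersides at z = 157 mm, their outer faces flush with the outside of the frame (the two x-running rails run between the posts' inner faces; the two y-running rails run between the posts' inner faces). 12 slats, each 61 mm wide (x) and 19 mm thick, lie across the top of the two x-running rails, running the full 1482 mm width of the frame in y; along x they sit between the end posts with a 89 mm gap after the −x posts and between neighbouring slats and before the +x posts.


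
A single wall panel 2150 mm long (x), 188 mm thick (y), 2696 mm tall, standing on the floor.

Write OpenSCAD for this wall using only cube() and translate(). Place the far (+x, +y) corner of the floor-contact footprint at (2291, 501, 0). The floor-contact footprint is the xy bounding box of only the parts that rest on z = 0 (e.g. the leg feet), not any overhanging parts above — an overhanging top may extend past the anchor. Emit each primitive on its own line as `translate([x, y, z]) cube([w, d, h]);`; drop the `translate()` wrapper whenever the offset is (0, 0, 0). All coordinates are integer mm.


translate([141, 313, 0]) cube([2150, 188, 2696]);


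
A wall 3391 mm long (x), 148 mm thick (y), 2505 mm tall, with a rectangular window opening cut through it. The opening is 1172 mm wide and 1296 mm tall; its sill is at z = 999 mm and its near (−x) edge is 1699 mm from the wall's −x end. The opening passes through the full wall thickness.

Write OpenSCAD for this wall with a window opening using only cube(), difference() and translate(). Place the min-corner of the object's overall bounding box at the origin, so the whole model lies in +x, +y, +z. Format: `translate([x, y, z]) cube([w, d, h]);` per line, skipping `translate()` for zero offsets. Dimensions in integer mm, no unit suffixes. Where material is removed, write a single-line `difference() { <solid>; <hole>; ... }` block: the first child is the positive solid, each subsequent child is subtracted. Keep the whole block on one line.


difference() { cube([3391, 148, 2505]); translate([1699, 0, 999]) cube([1172, 148, 1296]); }


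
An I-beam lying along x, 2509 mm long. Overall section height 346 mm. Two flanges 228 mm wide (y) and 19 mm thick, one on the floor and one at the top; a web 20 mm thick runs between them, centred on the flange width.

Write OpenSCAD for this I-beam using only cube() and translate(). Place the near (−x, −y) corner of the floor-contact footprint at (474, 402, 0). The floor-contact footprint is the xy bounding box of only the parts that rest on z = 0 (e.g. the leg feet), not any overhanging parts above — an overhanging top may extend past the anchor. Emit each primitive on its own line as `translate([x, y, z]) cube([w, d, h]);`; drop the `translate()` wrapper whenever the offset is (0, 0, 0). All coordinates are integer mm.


translate([474, 402, 0]) cube([2509, 228, 19]);
translate([474, 506, 19]) cube([2509, 20, 308]);
translate([474, 402, 327]) cube([2509, 228, 19]);


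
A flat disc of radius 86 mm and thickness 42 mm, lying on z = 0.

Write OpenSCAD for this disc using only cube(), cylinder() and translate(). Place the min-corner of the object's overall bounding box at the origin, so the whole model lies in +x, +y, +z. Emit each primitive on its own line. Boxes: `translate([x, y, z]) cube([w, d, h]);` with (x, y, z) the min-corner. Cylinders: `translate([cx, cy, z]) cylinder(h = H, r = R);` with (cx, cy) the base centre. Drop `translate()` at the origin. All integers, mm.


translate([86, 86, 0]) cylinder(h = 42, r = 86);


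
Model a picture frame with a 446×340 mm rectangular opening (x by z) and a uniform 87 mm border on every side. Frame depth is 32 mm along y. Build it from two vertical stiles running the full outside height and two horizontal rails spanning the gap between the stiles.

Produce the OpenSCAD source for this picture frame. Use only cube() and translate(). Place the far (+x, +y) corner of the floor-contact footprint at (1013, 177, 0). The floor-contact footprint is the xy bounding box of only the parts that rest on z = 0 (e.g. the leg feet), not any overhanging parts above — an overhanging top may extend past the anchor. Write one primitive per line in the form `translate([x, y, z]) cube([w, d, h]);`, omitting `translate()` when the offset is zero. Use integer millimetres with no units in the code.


translate([393, 145, 0]) cube([87, 32, 514]);
translate([926, 145, 0]) cube([87, 32, 514]);
translate([480, 145, 0]) cube([446, 32, 87]);
translate([480, 145, 427]) cube([446, 32, 87]);


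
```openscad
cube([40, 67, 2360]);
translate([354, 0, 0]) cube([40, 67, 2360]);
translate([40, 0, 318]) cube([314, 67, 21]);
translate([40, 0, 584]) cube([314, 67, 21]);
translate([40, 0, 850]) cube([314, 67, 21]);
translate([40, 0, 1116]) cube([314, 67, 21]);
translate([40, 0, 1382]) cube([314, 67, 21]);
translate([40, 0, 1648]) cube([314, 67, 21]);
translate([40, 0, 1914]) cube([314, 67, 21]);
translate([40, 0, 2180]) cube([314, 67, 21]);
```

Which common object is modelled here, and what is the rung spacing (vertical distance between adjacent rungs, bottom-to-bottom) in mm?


A ladder. The rung spacing is 266 mm.

Two tall 40×67 posts with 8 short bars between them — a ladder. Adjacent rungs sit at z = 318 and z = 584, so the spacing is 584 − 318 = 266 mm.


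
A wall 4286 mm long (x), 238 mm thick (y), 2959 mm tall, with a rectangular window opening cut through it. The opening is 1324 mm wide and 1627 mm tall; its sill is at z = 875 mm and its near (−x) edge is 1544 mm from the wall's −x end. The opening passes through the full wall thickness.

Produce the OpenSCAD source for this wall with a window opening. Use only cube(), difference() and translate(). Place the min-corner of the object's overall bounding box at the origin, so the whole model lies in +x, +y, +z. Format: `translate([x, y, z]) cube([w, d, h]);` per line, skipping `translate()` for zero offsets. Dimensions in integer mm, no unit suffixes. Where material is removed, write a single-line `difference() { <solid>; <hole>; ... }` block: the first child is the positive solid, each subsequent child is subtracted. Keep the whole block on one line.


difference() { cube([4286, 238, 2959]); translate([1544, 0, 875]) cube([1324, 238, 1627]); }


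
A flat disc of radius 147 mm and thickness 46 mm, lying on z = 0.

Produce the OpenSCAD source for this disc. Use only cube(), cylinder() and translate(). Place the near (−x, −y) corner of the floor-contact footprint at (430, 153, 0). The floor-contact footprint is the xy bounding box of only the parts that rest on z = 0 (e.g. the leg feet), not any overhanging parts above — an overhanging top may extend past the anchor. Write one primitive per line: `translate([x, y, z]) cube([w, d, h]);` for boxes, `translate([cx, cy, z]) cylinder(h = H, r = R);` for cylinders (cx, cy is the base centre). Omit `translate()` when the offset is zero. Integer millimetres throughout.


translate([577, 300, 0]) cylinder(h = 46, r = 147);


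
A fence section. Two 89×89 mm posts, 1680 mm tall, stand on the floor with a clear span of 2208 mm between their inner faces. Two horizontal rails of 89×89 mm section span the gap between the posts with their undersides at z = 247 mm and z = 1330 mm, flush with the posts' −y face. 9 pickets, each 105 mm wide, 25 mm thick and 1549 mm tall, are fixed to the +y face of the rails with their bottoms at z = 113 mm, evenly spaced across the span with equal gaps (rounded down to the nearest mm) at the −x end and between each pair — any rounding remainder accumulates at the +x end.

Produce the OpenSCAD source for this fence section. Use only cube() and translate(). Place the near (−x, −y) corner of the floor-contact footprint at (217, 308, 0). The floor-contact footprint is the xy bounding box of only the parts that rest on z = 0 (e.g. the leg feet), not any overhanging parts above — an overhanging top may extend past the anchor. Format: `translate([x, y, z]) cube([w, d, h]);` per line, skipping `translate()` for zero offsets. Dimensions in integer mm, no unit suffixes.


translate([217, 308, 0]) cube([89, 89, 1680]);
translate([2514, 308, 0]) cube([89, 89, 1680]);
translate([306, 308, 247]) cube([2208, 89, 89]);
translate([306, 308, 1330]) cube([2208, 89, 89]);
translate([432, 397, 113]) cube([105, 25, 1549]);
translate([663, 397, 113]) cube([105, 25, 1549]);
translate([894, 397, 113]) cube([105, 25, 1549]);
translate([1125, 397, 113]) cube([105, 25, 1549]);
translate([1356, 397, 113]) cube([105, 25, 1549]);
translate([1587, 397, 113]) cube([105, 25, 1549]);
translate([1818, 397, 113]) cube([105, 25, 1549]);
translate([2049, 397, 113]) cube([105, 25, 1549]);
translate([2280, 397, 113]) cube([105, 25, 1549]);


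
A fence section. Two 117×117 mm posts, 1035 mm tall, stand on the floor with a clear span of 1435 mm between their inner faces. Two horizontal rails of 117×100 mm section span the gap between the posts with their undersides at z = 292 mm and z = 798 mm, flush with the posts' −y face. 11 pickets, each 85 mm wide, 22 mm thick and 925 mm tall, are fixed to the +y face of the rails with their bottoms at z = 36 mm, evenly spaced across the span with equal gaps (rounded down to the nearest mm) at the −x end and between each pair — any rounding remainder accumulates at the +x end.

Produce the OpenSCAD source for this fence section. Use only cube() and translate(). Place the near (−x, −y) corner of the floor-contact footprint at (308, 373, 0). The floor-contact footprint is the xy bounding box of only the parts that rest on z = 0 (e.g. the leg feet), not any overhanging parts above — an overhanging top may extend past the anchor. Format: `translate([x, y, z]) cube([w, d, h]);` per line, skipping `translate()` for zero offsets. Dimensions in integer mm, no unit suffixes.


translate([308, 373, 0]) cube([117, 117, 1035]);
translate([1860, 373, 0]) cube([117, 117, 1035]);
translate([425, 373, 292]) cube([1435, 117, 100]);
translate([425, 373, 798]) cube([1435, 117, 100]);
translate([466, 490, 36]) cube([85, 22, 925]);
translate([592, 490, 36]) cube([85, 22, 925]);
translate([718, 490, 36]) cube([85, 22, 925]);
translate([844, 490, 36]) cube([85, 22, 925]);
translate([970, 490, 36]) cube([85, 22, 925]);
translate([1096, 490, 36]) cube([85, 22, 925]);
translate([1222, 490, 36]) cube([85, 22, 925]);
translate([1348, 490, 36]) cube([85, 22, 925]);
translate([1474, 490, 36]) cube([85, 22, 925]);
translate([1600, 490, 36]) cube([85, 22, 925]);
translate([1726, 490, 36]) cube([85, 22, 925]);


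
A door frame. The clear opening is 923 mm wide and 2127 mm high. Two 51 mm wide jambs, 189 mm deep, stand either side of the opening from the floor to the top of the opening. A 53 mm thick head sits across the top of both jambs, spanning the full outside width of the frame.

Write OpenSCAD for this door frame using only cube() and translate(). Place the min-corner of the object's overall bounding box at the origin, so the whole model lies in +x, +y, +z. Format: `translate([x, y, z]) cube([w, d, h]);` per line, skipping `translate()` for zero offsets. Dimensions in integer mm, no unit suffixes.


cube([51, 189, 2127]);
translate([974, 0, 0]) cube([51, 189, 2127]);
translate([0, 0, 2127]) cube([1025, 189, 53]);


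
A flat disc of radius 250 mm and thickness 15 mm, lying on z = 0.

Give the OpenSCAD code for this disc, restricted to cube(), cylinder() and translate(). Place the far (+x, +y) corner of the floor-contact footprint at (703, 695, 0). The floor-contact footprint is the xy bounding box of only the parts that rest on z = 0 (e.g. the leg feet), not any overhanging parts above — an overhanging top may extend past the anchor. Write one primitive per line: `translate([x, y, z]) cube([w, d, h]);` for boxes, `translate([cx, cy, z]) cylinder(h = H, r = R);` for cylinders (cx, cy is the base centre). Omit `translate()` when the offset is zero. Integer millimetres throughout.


translate([453, 445, 0]) cylinder(h = 15, r = 250);


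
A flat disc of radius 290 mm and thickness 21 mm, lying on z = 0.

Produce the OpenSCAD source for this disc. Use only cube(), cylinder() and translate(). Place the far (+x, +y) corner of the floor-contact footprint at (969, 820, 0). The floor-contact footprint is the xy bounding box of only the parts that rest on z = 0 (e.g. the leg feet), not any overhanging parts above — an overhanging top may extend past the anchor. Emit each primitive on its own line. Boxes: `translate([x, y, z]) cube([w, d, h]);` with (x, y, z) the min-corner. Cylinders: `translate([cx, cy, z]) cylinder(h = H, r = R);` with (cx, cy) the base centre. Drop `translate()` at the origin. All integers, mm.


translate([679, 530, 0]) cylinder(h = 21, r = 290);


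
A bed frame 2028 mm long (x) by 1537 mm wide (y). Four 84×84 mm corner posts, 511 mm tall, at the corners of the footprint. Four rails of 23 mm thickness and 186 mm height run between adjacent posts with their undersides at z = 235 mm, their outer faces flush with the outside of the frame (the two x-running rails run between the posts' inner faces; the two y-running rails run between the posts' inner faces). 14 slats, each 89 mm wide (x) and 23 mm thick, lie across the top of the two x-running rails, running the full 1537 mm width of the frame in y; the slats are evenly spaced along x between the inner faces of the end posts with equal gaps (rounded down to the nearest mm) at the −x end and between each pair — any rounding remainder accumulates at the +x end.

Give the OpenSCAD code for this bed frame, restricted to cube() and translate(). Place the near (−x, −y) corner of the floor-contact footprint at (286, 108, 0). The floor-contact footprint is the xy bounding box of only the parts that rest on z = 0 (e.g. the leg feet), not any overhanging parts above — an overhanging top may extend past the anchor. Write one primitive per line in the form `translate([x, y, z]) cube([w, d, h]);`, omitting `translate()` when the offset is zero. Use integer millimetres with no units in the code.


// slat z = rail_z + rail_h = 235 + 186 = 421
// slat gap = ⌊(1860 − 14·89) / 15⌋ = 40
translate([286, 108, 0]) cube([84, 84, 511]);
translate([286, 1561, 0]) cube([84, 84, 511]);
translate([2230, 108, 0]) cube([84, 84, 511]);
translate([2230, 1561, 0]) cube([84, 84, 511]);
translate([370, 108, 235]) cube([1860, 23, 186]);
translate([370, 1622, 235]) cube([1860, 23, 186]);
translate([286, 192, 235]) cube([23, 1369, 186]);
translate([2291, 192, 235]) cube([23, 1369, 186]);
translate([410, 108, 421]) cube([89, 1537, 23]);
translate([539, 108, 421]) cube([89, 1537, 23]);
translate([668, 108, 421]) cube([89, 1537, 23]);
translate([797, 108, 421]) cube([89, 1537, 23]);
translate([926, 108, 421]) cube([89, 1537, 23]);
translate([1055, 108, 421]) cube([89, 1537, 23]);
translate([1184, 108, 421]) cube([89, 1537, 23]);
translate([1313, 108, 421]) cube([89, 1537, 23]);
translate([1442, 108, 421]) cube([89, 1537, 23]);
translate([1571, 108, 421]) cube([89, 1537, 23]);
translate([1700, 108, 421]) cube([89, 1537, 23]);
translate([1829, 108, 421]) cube([89, 1537, 23]);
translate([1958, 108, 421]) cube([89, 1537, 23]);
translate([2087, 108, 421]) cube([89, 1537, 23]);


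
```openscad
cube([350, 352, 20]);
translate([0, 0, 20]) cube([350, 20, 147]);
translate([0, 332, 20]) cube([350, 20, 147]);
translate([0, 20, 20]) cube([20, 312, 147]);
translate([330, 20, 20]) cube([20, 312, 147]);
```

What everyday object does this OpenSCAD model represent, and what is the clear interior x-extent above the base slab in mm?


An open box. The internal width is 310 mm.

A 350×352 base slab with four walls standing on it — an open box. The base is 350 mm wide and the walls are 20 mm thick, so the internal width is 350 − 2 × 20 = 310 mm.


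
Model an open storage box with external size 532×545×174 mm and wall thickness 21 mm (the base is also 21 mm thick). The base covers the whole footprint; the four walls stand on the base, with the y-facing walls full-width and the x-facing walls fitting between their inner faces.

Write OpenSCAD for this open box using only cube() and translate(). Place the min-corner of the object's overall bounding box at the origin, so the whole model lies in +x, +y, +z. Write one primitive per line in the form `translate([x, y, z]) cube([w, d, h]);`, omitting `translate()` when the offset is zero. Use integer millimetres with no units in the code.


cube([532, 545, 21]);
translate([0, 0, 21]) cube([532, 21, 153]);
translate([0, 524, 21]) cube([532, 21, 153]);
translate([0, 21, 21]) cube([21, 503, 153]);
translate([511, 21, 21]) cube([21, 503, 153]);


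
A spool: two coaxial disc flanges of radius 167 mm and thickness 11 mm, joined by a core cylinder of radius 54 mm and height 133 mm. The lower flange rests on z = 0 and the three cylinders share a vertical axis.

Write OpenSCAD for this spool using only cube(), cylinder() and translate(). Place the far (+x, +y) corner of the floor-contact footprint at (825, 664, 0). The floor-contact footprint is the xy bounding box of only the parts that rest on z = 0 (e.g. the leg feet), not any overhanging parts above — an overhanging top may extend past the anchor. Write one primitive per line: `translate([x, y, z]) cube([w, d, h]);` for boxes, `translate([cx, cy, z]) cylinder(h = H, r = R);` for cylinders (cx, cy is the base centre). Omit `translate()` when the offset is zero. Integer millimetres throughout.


translate([658, 497, 0]) cylinder(h = 11, r = 167);
translate([658, 497, 11]) cylinder(h = 133, r = 54);
translate([658, 497, 144]) cylinder(h = 11, r = 167);


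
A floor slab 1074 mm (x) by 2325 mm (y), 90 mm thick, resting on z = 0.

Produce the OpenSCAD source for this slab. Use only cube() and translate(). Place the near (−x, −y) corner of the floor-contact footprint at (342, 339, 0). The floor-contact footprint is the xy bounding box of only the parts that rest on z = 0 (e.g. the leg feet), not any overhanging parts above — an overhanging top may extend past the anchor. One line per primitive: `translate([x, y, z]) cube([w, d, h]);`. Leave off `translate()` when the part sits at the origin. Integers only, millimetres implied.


translate([342, 339, 0]) cube([1074, 2325, 90]);


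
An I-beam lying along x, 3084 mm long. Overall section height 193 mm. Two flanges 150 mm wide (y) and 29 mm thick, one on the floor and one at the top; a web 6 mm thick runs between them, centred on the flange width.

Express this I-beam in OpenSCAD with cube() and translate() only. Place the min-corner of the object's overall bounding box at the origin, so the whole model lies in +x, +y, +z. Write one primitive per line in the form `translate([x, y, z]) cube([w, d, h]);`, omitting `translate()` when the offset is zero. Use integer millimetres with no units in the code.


cube([3084, 150, 29]);
translate([0, 72, 29]) cube([3084, 6, 135]);
translate([0, 0, 164]) cube([3084, 150, 29]);


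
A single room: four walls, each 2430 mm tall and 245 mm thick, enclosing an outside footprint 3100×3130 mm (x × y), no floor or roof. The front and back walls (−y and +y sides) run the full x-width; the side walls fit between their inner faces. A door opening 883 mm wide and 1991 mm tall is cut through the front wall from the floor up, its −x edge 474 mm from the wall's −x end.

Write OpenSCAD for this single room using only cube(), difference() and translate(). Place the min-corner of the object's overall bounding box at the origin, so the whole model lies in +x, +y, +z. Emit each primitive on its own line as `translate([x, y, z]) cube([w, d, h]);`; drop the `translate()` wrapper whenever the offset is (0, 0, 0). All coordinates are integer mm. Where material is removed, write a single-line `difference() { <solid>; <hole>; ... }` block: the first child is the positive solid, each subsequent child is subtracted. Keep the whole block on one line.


difference() { cube([3100, 245, 2430]); translate([474, 0, 0]) cube([883, 245, 1991]); }
translate([0, 2885, 0]) cube([3100, 245, 2430]);
translate([0, 245, 0]) cube([245, 2640, 2430]);
translate([2855, 245, 0]) cube([245, 2640, 2430]);


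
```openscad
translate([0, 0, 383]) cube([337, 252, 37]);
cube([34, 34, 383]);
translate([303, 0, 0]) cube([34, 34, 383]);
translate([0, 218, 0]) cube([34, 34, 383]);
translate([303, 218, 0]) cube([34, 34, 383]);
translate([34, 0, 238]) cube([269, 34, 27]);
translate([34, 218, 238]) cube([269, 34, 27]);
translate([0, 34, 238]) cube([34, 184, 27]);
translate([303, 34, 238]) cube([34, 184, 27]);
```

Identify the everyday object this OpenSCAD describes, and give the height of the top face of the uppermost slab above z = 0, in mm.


A stool. The seat height is 420 mm.

A 337×252×37 slab at z = 383 on four corner posts — a stool. The seat top is 383 + 37 = 420 mm.


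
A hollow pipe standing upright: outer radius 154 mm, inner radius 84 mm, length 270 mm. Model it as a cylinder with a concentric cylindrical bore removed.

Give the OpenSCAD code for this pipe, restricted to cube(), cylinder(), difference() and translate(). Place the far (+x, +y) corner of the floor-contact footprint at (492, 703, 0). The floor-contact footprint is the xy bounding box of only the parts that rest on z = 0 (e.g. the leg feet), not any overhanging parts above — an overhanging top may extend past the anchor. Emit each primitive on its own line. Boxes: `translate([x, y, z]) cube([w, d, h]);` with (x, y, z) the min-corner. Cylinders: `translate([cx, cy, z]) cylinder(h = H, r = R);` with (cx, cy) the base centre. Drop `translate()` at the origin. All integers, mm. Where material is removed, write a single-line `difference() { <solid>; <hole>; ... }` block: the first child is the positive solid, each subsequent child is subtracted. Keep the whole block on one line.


difference() { translate([338, 549, 0]) cylinder(h = 270, r = 154); translate([338, 549, 0]) cylinder(h = 270, r = 84); }


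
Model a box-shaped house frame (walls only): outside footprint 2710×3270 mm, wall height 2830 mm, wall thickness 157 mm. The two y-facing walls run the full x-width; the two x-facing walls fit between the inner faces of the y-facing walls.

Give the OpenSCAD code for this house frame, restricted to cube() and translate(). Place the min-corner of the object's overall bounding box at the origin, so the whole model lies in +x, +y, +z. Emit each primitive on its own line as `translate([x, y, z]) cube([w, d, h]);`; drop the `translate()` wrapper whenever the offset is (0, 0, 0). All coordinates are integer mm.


cube([2710, 157, 2830]);
translate([0, 3113, 0]) cube([2710, 157, 2830]);
translate([0, 157, 0]) cube([157, 2956, 2830]);
translate([2553, 157, 0]) cube([157, 2956, 2830]);


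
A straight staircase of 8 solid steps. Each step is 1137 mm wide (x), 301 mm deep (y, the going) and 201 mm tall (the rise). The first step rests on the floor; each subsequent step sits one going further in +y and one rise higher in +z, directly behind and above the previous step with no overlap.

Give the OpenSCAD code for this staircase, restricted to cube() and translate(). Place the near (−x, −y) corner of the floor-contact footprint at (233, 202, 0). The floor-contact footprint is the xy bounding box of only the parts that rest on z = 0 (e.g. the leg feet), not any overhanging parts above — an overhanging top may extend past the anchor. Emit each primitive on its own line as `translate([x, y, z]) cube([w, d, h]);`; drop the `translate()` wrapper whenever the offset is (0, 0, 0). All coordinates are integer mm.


translate([233, 202, 0]) cube([1137, 301, 201]);
translate([233, 503, 201]) cube([1137, 301, 201]);
translate([233, 804, 402]) cube([1137, 301, 201]);
translate([233, 1105, 603]) cube([1137, 301, 201]);
translate([233, 1406, 804]) cube([1137, 301, 201]);
translate([233, 1707, 1005]) cube([1137, 301, 201]);
translate([233, 2008, 1206]) cube([1137, 301, 201]);
translate([233, 2309, 1407]) cube([1137, 301, 201]);


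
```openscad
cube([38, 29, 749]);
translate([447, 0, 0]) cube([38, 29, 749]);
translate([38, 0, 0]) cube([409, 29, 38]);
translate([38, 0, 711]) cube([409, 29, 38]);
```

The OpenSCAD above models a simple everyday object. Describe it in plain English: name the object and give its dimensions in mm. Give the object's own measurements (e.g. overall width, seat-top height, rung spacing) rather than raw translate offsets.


A rectangular picture frame lying in the x–z plane (depth along y). The opening is 409 mm wide (x) by 673 mm tall (z), surrounded by a border 38 mm wide on all four sides. The frame is 29 mm deep and is made of two full-height vertical stiles with two horizontal rails fitted between them.


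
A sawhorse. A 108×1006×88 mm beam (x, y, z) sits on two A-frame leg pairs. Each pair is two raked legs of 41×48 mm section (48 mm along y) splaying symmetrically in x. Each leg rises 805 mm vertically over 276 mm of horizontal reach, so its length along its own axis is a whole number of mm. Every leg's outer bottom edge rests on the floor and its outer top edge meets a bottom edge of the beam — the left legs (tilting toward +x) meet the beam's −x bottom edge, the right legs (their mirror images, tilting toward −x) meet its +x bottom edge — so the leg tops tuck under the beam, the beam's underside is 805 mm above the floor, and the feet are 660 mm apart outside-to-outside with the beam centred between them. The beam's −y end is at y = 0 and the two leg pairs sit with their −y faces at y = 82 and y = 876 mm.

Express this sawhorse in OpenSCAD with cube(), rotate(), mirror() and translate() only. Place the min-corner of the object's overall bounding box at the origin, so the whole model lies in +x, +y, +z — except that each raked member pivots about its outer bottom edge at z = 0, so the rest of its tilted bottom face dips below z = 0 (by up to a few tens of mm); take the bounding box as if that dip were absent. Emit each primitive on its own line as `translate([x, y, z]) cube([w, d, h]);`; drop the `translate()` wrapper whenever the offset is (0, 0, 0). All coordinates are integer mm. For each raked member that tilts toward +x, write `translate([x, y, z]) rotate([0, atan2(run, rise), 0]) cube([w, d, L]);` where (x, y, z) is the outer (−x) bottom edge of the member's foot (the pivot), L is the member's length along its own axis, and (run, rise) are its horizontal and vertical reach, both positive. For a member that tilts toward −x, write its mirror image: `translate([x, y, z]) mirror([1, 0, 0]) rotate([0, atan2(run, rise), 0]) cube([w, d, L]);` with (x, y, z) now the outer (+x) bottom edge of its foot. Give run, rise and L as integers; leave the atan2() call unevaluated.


translate([276, 0, 805]) cube([108, 1006, 88]);
translate([0, 82, 0]) rotate([0, atan2(276, 805), 0]) cube([41, 48, 851]);
translate([660, 82, 0]) mirror([1, 0, 0]) rotate([0, atan2(276, 805), 0]) cube([41, 48, 851]);
translate([0, 876, 0]) rotate([0, atan2(276, 805), 0]) cube([41, 48, 851]);
translate([660, 876, 0]) mirror([1, 0, 0]) rotate([0, atan2(276, 805), 0]) cube([41, 48, 851]);
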